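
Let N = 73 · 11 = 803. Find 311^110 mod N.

Mod 73: 311 ≡ 19; by Fermat, exponent reduces to 110 mod 72 = 38; 19^38 ≡ 69 (mod 73).
Mod 11: 311 ≡ 3; since 10 | 110, by Fermat 3^110 ≡ 1 (mod 11).
Combine by CRT: x ≡ 69 (mod 73), x ≡ 1 (mod 11) ⇒ x ≡ 507 (mod 803).

507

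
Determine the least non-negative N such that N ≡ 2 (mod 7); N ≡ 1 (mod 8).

Combine the congruences pairwise.
From N ≡ 2 (mod 7) write N = 2 + 7t. Substituting into N ≡ 1 (mod 8) gives 7t ≡ 7 (mod 8), and since 7⁻¹ ≡ 7 (mod 8), t ≡ 1. Hence N ≡ 2 + 7·1 = 9 (mod 56).

9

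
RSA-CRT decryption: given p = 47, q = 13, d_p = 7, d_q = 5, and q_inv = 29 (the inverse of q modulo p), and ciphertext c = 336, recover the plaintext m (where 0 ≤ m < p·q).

150

m₁ = c^(d_p) mod p: c ≡ 7 (mod 47), and 7^7 mod 47 = 9.
m₂ = c^(d_q) mod q: c ≡ 11 (mod 13), and 11^5 mod 13 = 7.
h = q_inv·(m₁ − m₂) mod p = 29·(9 − 7) mod 47 = 11.
m = m₂ + h·q = 7 + 11·13 = 150.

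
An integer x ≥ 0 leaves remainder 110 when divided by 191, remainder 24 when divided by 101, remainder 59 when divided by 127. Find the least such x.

562796

The moduli are pairwise coprime; N = 191·101·127 = 2449957.
N/191 = 12827; 12827 ≡ 30 (mod 191); 30·121 ≡ 1, so inverse 121.
N/101 = 24257; 24257 ≡ 17 (mod 101); 17·6 ≡ 1, so inverse 6.
N/127 = 19291; 19291 ≡ 114 (mod 127); 114·39 ≡ 1, so inverse 39.
x ≡ 110·12827·121 + 24·24257·6 + 59·19291·39 = 218608969.
218608969 mod 2449957 = 562796.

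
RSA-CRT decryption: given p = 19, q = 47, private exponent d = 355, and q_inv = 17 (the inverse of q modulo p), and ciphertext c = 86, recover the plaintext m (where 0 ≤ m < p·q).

13

d_p = d mod (p−1) = 355 mod 18 = 13; d_q = d mod (q−1) = 33.
m₁ = c^(d_p) mod p: c ≡ 10 (mod 19), and 10^13 mod 19 = 13.
m₂ = c^(d_q) mod q: c ≡ 39 (mod 47), and 39^33 mod 47 = 13.
h = q_inv·(m₁ − m₂) mod p = 17·(13 − 13) mod 19 = 0.
m = m₂ + h·q = 13 + 0·47 = 13.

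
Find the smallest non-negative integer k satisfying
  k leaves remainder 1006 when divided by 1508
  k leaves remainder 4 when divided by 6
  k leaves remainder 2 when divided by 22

Combine the congruences pairwise.
gcd(1508, 6) = 2 and 2 | (4 − 1006), so the pair is consistent; merging gives k ≡ 1006 (mod 4524), where 4524 = lcm(1508, 6).
gcd(4524, 22) = 2 and 2 | (2 − 1006), so the pair is consistent; merging gives k ≡ 46246 (mod 49764), where 49764 = lcm(4524, 22).
The solution is unique modulo lcm(1508, 6, 22) = 49764.

46246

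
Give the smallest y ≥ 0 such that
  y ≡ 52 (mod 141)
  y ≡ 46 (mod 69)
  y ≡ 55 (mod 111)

113275

gcd(141, 69) = 3 and 3 | (46 − 52), so the pair is consistent; merging gives y ≡ 3013 (mod 3243), where 3243 = lcm(141, 69).
gcd(3243, 111) = 3 and 3 | (55 − 3013), so the pair is consistent; merging gives y ≡ 113275 (mod 119991), where 119991 = lcm(3243, 111).
The solution is unique modulo lcm(141, 69, 111) = 119991.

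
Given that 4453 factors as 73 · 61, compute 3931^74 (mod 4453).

Mod 73: 3931 ≡ 62; by Fermat, exponent reduces to 74 mod 72 = 2; 62^2 ≡ 48 (mod 73).
Mod 61: 3931 ≡ 27; by Fermat, exponent reduces to 74 mod 60 = 14; 27^14 ≡ 9 (mod 61).
Combine by CRT: x ≡ 48 (mod 73), x ≡ 9 (mod 61) ⇒ x ≡ 924 (mod 4453).

924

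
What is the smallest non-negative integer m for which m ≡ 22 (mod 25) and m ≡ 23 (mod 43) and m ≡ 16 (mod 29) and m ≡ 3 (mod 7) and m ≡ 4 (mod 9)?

438322

The moduli are pairwise coprime; N = 25·43·29·7·9 = 1964025.
N/25 = 78561; 78561 ≡ 11 (mod 25); 11·16 ≡ 1, so inverse 16.
N/43 = 45675; 45675 ≡ 9 (mod 43); 9·24 ≡ 1, so inverse 24.
N/29 = 67725; 67725 ≡ 10 (mod 29); 10·3 ≡ 1, so inverse 3.
N/7 = 280575; 280575 ≡ 1 (mod 7), inverse 1.
N/9 = 218225; 218225 ≡ 2 (mod 9); 2·5 ≡ 1, so inverse 5.
m ≡ 22·78561·16 + 23·45675·24 + 16·67725·3 + 3·280575·1 + 4·218225·5 = 61323097.
61323097 mod 1964025 = 438322.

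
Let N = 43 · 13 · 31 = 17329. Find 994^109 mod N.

12447

Mod 43: 994 ≡ 5; by Fermat, exponent reduces to 109 mod 42 = 25; 5^25 ≡ 20 (mod 43).
Mod 13: 994 ≡ 6; by Fermat, exponent reduces to 109 mod 12 = 1; 6^1 ≡ 6 (mod 13).
Mod 31: 994 ≡ 2; by Fermat, exponent reduces to 109 mod 30 = 19; 2^19 ≡ 16 (mod 31).
Combine by CRT: x ≡ 20 (mod 43), x ≡ 6 (mod 13), x ≡ 16 (mod 31) ⇒ x ≡ 12447 (mod 17329).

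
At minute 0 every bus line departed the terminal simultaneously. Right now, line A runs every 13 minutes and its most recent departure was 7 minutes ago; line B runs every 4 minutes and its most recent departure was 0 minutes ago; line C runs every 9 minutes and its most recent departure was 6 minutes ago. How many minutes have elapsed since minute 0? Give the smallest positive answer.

The moduli are pairwise coprime; N = 13·4·9 = 468.
N/13 = 36; 36 ≡ 10 (mod 13); 10·4 ≡ 1, so inverse 4.
N/4 = 117; 117 ≡ 1 (mod 4), inverse 1.
N/9 = 52; 52 ≡ 7 (mod 9); 7·4 ≡ 1, so inverse 4.
t ≡ 7·36·4 + 0·117·1 + 6·52·4 = 2256.
2256 mod 468 = 384.

384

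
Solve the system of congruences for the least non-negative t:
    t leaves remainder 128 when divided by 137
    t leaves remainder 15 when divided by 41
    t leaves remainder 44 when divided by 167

82876

From t ≡ 128 (mod 137) write t = 128 + 137s. Substituting into t ≡ 15 (mod 41) gives 137s ≡ 10 (mod 41), and since 14⁻¹ ≡ 3 (mod 41), s ≡ 30. Hence t ≡ 128 + 137·30 = 4238 (mod 5617).
From t ≡ 4238 (mod 5617) write t = 4238 + 5617s. Substituting into t ≡ 44 (mod 167) gives 5617s ≡ 148 (mod 167), and since 106⁻¹ ≡ 52 (mod 167), s ≡ 14. Hence t ≡ 4238 + 5617·14 = 82876 (mod 938039).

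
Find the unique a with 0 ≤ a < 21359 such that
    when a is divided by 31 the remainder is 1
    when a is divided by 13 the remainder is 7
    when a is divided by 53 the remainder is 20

10355

From a ≡ 1 (mod 31) write a = 1 + 31t. Substituting into a ≡ 7 (mod 13) gives 31t ≡ 6 (mod 13), and since 5⁻¹ ≡ 8 (mod 13), t ≡ 9. Hence a ≡ 1 + 31·9 = 280 (mod 403).
From a ≡ 280 (mod 403) write a = 280 + 403t. Substituting into a ≡ 20 (mod 53) gives 403t ≡ 5 (mod 53), and since 32⁻¹ ≡ 5 (mod 53), t ≡ 25. Hence a ≡ 280 + 403·25 = 10355 (mod 21359).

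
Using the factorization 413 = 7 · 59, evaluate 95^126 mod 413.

Mod 7: 95 ≡ 4; since 6 | 126, by Fermat 4^126 ≡ 1 (mod 7).
Mod 59: 95 ≡ 36; by Fermat, exponent reduces to 126 mod 58 = 10; 36^10 ≡ 27 (mod 59).
Combine by CRT: x ≡ 1 (mod 7), x ≡ 27 (mod 59) ⇒ x ≡ 204 (mod 413).

204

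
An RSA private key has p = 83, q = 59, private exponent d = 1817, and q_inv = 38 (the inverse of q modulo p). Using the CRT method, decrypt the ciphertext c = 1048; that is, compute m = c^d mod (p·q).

245

d_p = d mod (p−1) = 1817 mod 82 = 13; d_q = d mod (q−1) = 19.
m₁ = c^(d_p) mod p: c ≡ 52 (mod 83), and 52^13 mod 83 = 79.
m₂ = c^(d_q) mod q: c ≡ 45 (mod 59), and 45^19 mod 59 = 9.
h = q_inv·(m₁ − m₂) mod p = 38·(79 − 9) mod 83 = 4.
m = m₂ + h·q = 9 + 4·59 = 245.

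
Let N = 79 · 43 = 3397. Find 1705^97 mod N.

2829

Mod 79: 1705 ≡ 46; by Fermat, exponent reduces to 97 mod 78 = 19; 46^19 ≡ 64 (mod 79).
Mod 43: 1705 ≡ 28; by Fermat, exponent reduces to 97 mod 42 = 13; 28^13 ≡ 34 (mod 43).
Combine by CRT: x ≡ 64 (mod 79), x ≡ 34 (mod 43) ⇒ x ≡ 2829 (mod 3397).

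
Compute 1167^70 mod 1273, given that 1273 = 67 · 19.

Mod 67: 1167 ≡ 28; by Fermat, exponent reduces to 70 mod 66 = 4; 28^4 ≡ 65 (mod 67).
Mod 19: 1167 ≡ 8; by Fermat, exponent reduces to 70 mod 18 = 16; 8^16 ≡ 11 (mod 19).
Combine by CRT: x ≡ 65 (mod 67), x ≡ 11 (mod 19) ⇒ x ≡ 467 (mod 1273).

467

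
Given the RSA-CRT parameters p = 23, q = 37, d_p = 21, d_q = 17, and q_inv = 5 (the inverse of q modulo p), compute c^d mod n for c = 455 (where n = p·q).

m₁ = c^(d_p) mod p: c ≡ 18 (mod 23), and 18^21 mod 23 = 9.
m₂ = c^(d_q) mod q: c ≡ 11 (mod 37), and 11^17 mod 37 = 27.
h = q_inv·(m₁ − m₂) mod p = 5·(9 − 27) mod 23 = 2.
m = m₂ + h·q = 27 + 2·37 = 101.

101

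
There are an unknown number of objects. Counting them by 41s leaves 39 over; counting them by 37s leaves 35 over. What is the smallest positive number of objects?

1515

From N ≡ 39 (mod 41) write N = 39 + 41t. Substituting into N ≡ 35 (mod 37) gives 41t ≡ 33 (mod 37), and since 4⁻¹ ≡ 28 (mod 37), t ≡ 36. Hence N ≡ 39 + 41·36 = 1515 (mod 1517).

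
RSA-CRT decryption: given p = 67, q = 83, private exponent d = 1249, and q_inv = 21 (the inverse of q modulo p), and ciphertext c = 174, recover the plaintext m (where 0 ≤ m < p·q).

4848

d_p = d mod (p−1) = 1249 mod 66 = 61; d_q = d mod (q−1) = 19.
m₁ = c^(d_p) mod p: c ≡ 40 (mod 67), and 40^61 mod 67 = 24.
m₂ = c^(d_q) mod q: c ≡ 8 (mod 83), and 8^19 mod 83 = 34.
h = q_inv·(m₁ − m₂) mod p = 21·(24 − 34) mod 67 = 58.
m = m₂ + h·q = 34 + 58·83 = 4848.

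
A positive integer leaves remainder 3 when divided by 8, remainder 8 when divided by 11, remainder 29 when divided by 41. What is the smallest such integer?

2571

The moduli are pairwise coprime; N = 8·11·41 = 3608.
N/8 = 451; 451 ≡ 3 (mod 8); 3·3 ≡ 1, so inverse 3.
N/11 = 328; 328 ≡ 9 (mod 11); 9·5 ≡ 1, so inverse 5.
N/41 = 88; 88 ≡ 6 (mod 41); 6·7 ≡ 1, so inverse 7.
k ≡ 3·451·3 + 8·328·5 + 29·88·7 = 35043.
35043 mod 3608 = 2571.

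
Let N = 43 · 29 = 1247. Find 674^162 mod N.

471

Mod 43: 674 ≡ 29; by Fermat, exponent reduces to 162 mod 42 = 36; 29^36 ≡ 41 (mod 43).
Mod 29: 674 ≡ 7; by Fermat, exponent reduces to 162 mod 28 = 22; 7^22 ≡ 7 (mod 29).
Combine by CRT: x ≡ 41 (mod 43), x ≡ 7 (mod 29) ⇒ x ≡ 471 (mod 1247).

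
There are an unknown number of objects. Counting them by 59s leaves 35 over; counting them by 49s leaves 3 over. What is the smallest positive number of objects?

2159

From N ≡ 35 (mod 59) write N = 35 + 59t. Substituting into N ≡ 3 (mod 49) gives 59t ≡ 17 (mod 49), and since 10⁻¹ ≡ 5 (mod 49), t ≡ 36. Hence N ≡ 35 + 59·36 = 2159 (mod 2891).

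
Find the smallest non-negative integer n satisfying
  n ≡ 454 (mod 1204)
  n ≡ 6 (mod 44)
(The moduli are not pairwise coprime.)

6474

gcd(1204, 44) = 4 and 4 | (6 − 454), so the pair is consistent; merging gives n ≡ 6474 (mod 13244), where 13244 = lcm(1204, 44).
The solution is unique modulo lcm(1204, 44) = 13244.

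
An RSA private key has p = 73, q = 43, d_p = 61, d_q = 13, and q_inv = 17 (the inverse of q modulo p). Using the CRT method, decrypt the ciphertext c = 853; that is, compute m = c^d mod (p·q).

2444

m₁ = c^(d_p) mod p: c ≡ 50 (mod 73), and 50^61 mod 73 = 35.
m₂ = c^(d_q) mod q: c ≡ 36 (mod 43), and 36^13 mod 43 = 36.
h = q_inv·(m₁ − m₂) mod p = 17·(35 − 36) mod 73 = 56.
m = m₂ + h·q = 36 + 56·43 = 2444.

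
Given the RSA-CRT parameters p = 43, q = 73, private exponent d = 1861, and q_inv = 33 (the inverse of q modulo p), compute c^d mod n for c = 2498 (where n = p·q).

2849

d_p = d mod (p−1) = 1861 mod 42 = 13; d_q = d mod (q−1) = 61.
m₁ = c^(d_p) mod p: c ≡ 4 (mod 43), and 4^13 mod 43 = 11.
m₂ = c^(d_q) mod q: c ≡ 16 (mod 73), and 16^61 mod 73 = 2.
h = q_inv·(m₁ − m₂) mod p = 33·(11 − 2) mod 43 = 39.
m = m₂ + h·q = 2 + 39·73 = 2849.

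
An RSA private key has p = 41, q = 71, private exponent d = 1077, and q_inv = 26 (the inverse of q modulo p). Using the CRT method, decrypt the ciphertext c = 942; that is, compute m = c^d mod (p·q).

d_p = d mod (p−1) = 1077 mod 40 = 37; d_q = d mod (q−1) = 27.
m₁ = c^(d_p) mod p: c ≡ 40 (mod 41), and 40^37 mod 41 = 40.
m₂ = c^(d_q) mod q: c ≡ 19 (mod 71), and 19^27 mod 71 = 4.
h = q_inv·(m₁ − m₂) mod p = 26·(40 − 4) mod 41 = 34.
m = m₂ + h·q = 4 + 34·71 = 2418.

2418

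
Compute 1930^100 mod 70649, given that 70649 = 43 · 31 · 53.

Mod 43: 1930 ≡ 38; by Fermat, exponent reduces to 100 mod 42 = 16; 38^16 ≡ 40 (mod 43).
Mod 31: 1930 ≡ 8; by Fermat, exponent reduces to 100 mod 30 = 10; 8^10 ≡ 1 (mod 31).
Mod 53: 1930 ≡ 22; by Fermat, exponent reduces to 100 mod 52 = 48; 22^48 ≡ 13 (mod 53).
Combine by CRT: x ≡ 40 (mod 43), x ≡ 1 (mod 31), x ≡ 13 (mod 53) ⇒ x ≡ 20895 (mod 70649).

20895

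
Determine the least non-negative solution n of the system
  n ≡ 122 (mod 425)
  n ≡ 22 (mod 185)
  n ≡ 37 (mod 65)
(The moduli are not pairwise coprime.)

gcd(425, 185) = 5 and 5 | (22 − 122), so the pair is consistent; merging gives n ≡ 6497 (mod 15725), where 15725 = lcm(425, 185).
gcd(15725, 65) = 5 and 5 | (37 − 6497), so the pair is consistent; merging gives n ≡ 85122 (mod 204425), where 204425 = lcm(15725, 65).
The solution is unique modulo lcm(425, 185, 65) = 204425.

85122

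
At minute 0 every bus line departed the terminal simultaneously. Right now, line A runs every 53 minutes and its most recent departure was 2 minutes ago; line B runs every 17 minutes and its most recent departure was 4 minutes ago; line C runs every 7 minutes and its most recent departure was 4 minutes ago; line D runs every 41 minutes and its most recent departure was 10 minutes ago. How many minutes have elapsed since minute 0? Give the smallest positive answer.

114482

From t ≡ 2 (mod 53) write t = 2 + 53s. Substituting into t ≡ 4 (mod 17) gives 53s ≡ 2 (mod 17), and since 2⁻¹ ≡ 9 (mod 17), s ≡ 1. Hence t ≡ 2 + 53·1 = 55 (mod 901).
From t ≡ 55 (mod 901) write t = 55 + 901s. Substituting into t ≡ 4 (mod 7) gives 901s ≡ 5 (mod 7), and since 5⁻¹ ≡ 3 (mod 7), s ≡ 1. Hence t ≡ 55 + 901·1 = 956 (mod 6307).
From t ≡ 956 (mod 6307) write t = 956 + 6307s. Substituting into t ≡ 10 (mod 41) gives 6307s ≡ 38 (mod 41), and since 34⁻¹ ≡ 35 (mod 41), s ≡ 18. Hence t ≡ 956 + 6307·18 = 114482 (mod 258587).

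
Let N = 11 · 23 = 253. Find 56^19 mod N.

67

Mod 11: 56 ≡ 1; by Fermat, exponent reduces to 19 mod 10 = 9; 1^9 ≡ 1 (mod 11).
Mod 23: 56 ≡ 10; 10^19 ≡ 21 (mod 23).
Combine by CRT: x ≡ 1 (mod 11), x ≡ 21 (mod 23) ⇒ x ≡ 67 (mod 253).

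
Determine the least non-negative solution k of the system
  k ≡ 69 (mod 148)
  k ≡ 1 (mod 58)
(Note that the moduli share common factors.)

2437

gcd(148, 58) = 2 and 2 | (1 − 69), so the pair is consistent; merging gives k ≡ 2437 (mod 4292), where 4292 = lcm(148, 58).
The solution is unique modulo lcm(148, 58) = 4292.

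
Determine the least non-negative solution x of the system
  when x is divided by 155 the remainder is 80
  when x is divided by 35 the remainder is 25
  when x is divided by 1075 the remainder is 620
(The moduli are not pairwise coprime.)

158645

gcd(155, 35) = 5 and 5 | (25 − 80), so the pair is consistent; merging gives x ≡ 235 (mod 1085), where 1085 = lcm(155, 35).
gcd(1085, 1075) = 5 and 5 | (620 − 235), so the pair is consistent; merging gives x ≡ 158645 (mod 233275), where 233275 = lcm(1085, 1075).
The solution is unique modulo lcm(155, 35, 1075) = 233275.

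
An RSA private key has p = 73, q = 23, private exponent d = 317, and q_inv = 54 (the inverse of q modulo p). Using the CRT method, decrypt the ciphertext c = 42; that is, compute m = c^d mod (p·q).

1413

d_p = d mod (p−1) = 317 mod 72 = 29; d_q = d mod (q−1) = 9.
m₁ = c^(d_p) mod p: c ≡ 42 (mod 73), and 42^29 mod 73 = 26.
m₂ = c^(d_q) mod q: c ≡ 19 (mod 23), and 19^9 mod 23 = 10.
h = q_inv·(m₁ − m₂) mod p = 54·(26 − 10) mod 73 = 61.
m = m₂ + h·q = 10 + 61·23 = 1413.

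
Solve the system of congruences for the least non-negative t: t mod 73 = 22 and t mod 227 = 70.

From t ≡ 22 (mod 73) write t = 22 + 73s. Substituting into t ≡ 70 (mod 227) gives 73s ≡ 48 (mod 227), and since 73⁻¹ ≡ 28 (mod 227), s ≡ 209. Hence t ≡ 22 + 73·209 = 15279 (mod 16571).

15279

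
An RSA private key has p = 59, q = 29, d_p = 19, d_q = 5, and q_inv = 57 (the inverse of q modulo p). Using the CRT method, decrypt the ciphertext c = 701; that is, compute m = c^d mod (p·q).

283

m₁ = c^(d_p) mod p: c ≡ 52 (mod 59), and 52^19 mod 59 = 47.
m₂ = c^(d_q) mod q: c ≡ 5 (mod 29), and 5^5 mod 29 = 22.
h = q_inv·(m₁ − m₂) mod p = 57·(47 − 22) mod 59 = 9.
m = m₂ + h·q = 22 + 9·29 = 283.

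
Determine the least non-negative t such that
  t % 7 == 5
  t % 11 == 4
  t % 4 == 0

From t ≡ 5 (mod 7) write t = 5 + 7s. Substituting into t ≡ 4 (mod 11) gives 7s ≡ 10 (mod 11), and since 7⁻¹ ≡ 8 (mod 11), s ≡ 3. Hence t ≡ 5 + 7·3 = 26 (mod 77).
From t ≡ 26 (mod 77) write t = 26 + 77s. Substituting into t ≡ 0 (mod 4) gives 77s ≡ 2 (mod 4), and since 1⁻¹ ≡ 1 (mod 4), s ≡ 2. Hence t ≡ 26 + 77·2 = 180 (mod 308).

180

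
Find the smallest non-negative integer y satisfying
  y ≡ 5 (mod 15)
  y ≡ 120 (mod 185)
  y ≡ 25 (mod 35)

Combine the congruences pairwise.
gcd(15, 185) = 5 and 5 | (120 − 5), so the pair is consistent; merging gives y ≡ 305 (mod 555), where 555 = lcm(15, 185).
gcd(555, 35) = 5 and 5 | (25 − 305), so the pair is consistent; merging gives y ≡ 305 (mod 3885), where 3885 = lcm(555, 35).
The solution is unique modulo lcm(15, 185, 35) = 3885.

305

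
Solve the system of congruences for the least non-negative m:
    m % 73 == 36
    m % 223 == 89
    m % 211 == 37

1661662

From m ≡ 36 (mod 73) write m = 36 + 73t. Substituting into m ≡ 89 (mod 223) gives 73t ≡ 53 (mod 223), and since 73⁻¹ ≡ 55 (mod 223), t ≡ 16. Hence m ≡ 36 + 73·16 = 1204 (mod 16279).
From m ≡ 1204 (mod 16279) write m = 1204 + 16279t. Substituting into m ≡ 37 (mod 211) gives 16279t ≡ 99 (mod 211), and since 32⁻¹ ≡ 33 (mod 211), t ≡ 102. Hence m ≡ 1204 + 16279·102 = 1661662 (mod 3434869).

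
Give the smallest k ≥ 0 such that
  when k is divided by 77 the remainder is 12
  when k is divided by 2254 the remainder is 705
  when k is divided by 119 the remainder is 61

gcd(77, 2254) = 7 and 7 | (705 − 12), so the pair is consistent; merging gives k ≡ 705 (mod 24794), where 24794 = lcm(77, 2254).
gcd(24794, 119) = 7 and 7 | (61 − 705), so the pair is consistent; merging gives k ≡ 323027 (mod 421498), where 421498 = lcm(24794, 119).
The solution is unique modulo lcm(77, 2254, 119) = 421498.

323027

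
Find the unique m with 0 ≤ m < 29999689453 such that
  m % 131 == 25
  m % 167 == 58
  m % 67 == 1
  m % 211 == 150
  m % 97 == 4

The moduli are pairwise coprime; N = 131·167·67·211·97 = 29999689453.
N/131 = 229005263; 229005263 ≡ 102 (mod 131); 102·9 ≡ 1, so inverse 9.
N/167 = 179638859; 179638859 ≡ 132 (mod 167); 132·62 ≡ 1, so inverse 62.
N/67 = 447756559; 447756559 ≡ 48 (mod 67); 48·7 ≡ 1, so inverse 7.
N/211 = 142178623; 142178623 ≡ 71 (mod 211); 71·107 ≡ 1, so inverse 107.
N/97 = 309275149; 309275149 ≡ 58 (mod 97); 58·92 ≡ 1, so inverse 92.
m ≡ 25·229005263·9 + 58·179638859·62 + 1·447756559·7 + 150·142178623·107 + 4·309275149·92 = 3096421971034.
3096421971034 mod 29999689453 = 6453957375.

6453957375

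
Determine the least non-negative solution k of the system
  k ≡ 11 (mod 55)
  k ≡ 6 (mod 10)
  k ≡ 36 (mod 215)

3476

gcd(55, 10) = 5 and 5 | (6 − 11), so the pair is consistent; merging gives k ≡ 66 (mod 110), where 110 = lcm(55, 10).
gcd(110, 215) = 5 and 5 | (36 − 66), so the pair is consistent; merging gives k ≡ 3476 (mod 4730), where 4730 = lcm(110, 215).
The solution is unique modulo lcm(55, 10, 215) = 4730.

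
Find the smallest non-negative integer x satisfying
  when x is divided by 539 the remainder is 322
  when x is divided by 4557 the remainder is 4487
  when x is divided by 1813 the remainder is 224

gcd(539, 4557) = 49 and 49 | (4487 − 322), so the pair is consistent; merging gives x ≡ 27272 (mod 50127), where 50127 = lcm(539, 4557).
gcd(50127, 1813) = 49 and 49 | (224 − 27272), so the pair is consistent; merging gives x ≡ 729050 (mod 1854699), where 1854699 = lcm(50127, 1813).
The solution is unique modulo lcm(539, 4557, 1813) = 1854699.

729050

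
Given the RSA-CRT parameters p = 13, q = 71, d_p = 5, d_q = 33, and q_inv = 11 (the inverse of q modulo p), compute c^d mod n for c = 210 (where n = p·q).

773

m₁ = c^(d_p) mod p: c ≡ 2 (mod 13), and 2^5 mod 13 = 6.
m₂ = c^(d_q) mod q: c ≡ 68 (mod 71), and 68^33 mod 71 = 63.
h = q_inv·(m₁ − m₂) mod p = 11·(6 − 63) mod 13 = 10.
m = m₂ + h·q = 63 + 10·71 = 773.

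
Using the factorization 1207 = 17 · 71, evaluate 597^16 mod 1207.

154

Mod 17: 597 ≡ 2; since 16 | 16, by Fermat 2^16 ≡ 1 (mod 17).
Mod 71: 597 ≡ 29; 29^16 ≡ 12 (mod 71).
Combine by CRT: x ≡ 1 (mod 17), x ≡ 12 (mod 71) ⇒ x ≡ 154 (mod 1207).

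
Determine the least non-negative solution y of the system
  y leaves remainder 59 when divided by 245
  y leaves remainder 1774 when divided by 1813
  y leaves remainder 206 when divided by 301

gcd(245, 1813) = 49 and 49 | (1774 − 59), so the pair is consistent; merging gives y ≡ 1774 (mod 9065), where 9065 = lcm(245, 1813).
gcd(9065, 301) = 7 and 7 | (206 − 1774), so the pair is consistent; merging gives y ≡ 219334 (mod 389795), where 389795 = lcm(9065, 301).
The solution is unique modulo lcm(245, 1813, 301) = 389795.

219334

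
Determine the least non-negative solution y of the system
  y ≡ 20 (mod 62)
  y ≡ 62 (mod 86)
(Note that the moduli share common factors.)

gcd(62, 86) = 2 and 2 | (62 − 20), so the pair is consistent; merging gives y ≡ 578 (mod 2666), where 2666 = lcm(62, 86).
The solution is unique modulo lcm(62, 86) = 2666.

578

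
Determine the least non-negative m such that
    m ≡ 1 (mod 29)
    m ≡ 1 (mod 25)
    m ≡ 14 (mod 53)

The moduli are pairwise coprime; N = 29·25·53 = 38425.
N/29 = 1325; 1325 ≡ 20 (mod 29); 20·16 ≡ 1, so inverse 16.
N/25 = 1537; 1537 ≡ 12 (mod 25); 12·23 ≡ 1, so inverse 23.
N/53 = 725; 725 ≡ 36 (mod 53); 36·28 ≡ 1, so inverse 28.
m ≡ 1·1325·16 + 1·1537·23 + 14·725·28 = 340751.
340751 mod 38425 = 33351.

33351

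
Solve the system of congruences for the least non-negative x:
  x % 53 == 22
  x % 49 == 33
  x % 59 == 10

The moduli are pairwise coprime; N = 53·49·59 = 153223.
N/53 = 2891; 2891 ≡ 29 (mod 53); 29·11 ≡ 1, so inverse 11.
N/49 = 3127; 3127 ≡ 40 (mod 49); 40·38 ≡ 1, so inverse 38.
N/59 = 2597; 2597 ≡ 1 (mod 59), inverse 1.
x ≡ 22·2891·11 + 33·3127·38 + 10·2597·1 = 4646850.
4646850 mod 153223 = 50160.

50160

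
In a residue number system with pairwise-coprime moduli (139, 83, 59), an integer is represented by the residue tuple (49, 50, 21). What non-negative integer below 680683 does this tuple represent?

The moduli are pairwise coprime; N = 139·83·59 = 680683.
N/139 = 4897; 4897 ≡ 32 (mod 139); 32·126 ≡ 1, so inverse 126.
N/83 = 8201; 8201 ≡ 67 (mod 83); 67·57 ≡ 1, so inverse 57.
N/59 = 11537; 11537 ≡ 32 (mod 59); 32·24 ≡ 1, so inverse 24.
x ≡ 49·4897·126 + 50·8201·57 + 21·11537·24 = 59421576.
59421576 mod 680683 = 202155.

202155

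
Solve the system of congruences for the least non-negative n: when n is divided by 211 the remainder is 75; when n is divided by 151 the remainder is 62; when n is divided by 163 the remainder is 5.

The moduli are pairwise coprime; M = 211·151·163 = 5193343.
M/211 = 24613; 24613 ≡ 137 (mod 211); 137·134 ≡ 1, so inverse 134.
M/151 = 34393; 34393 ≡ 116 (mod 151); 116·69 ≡ 1, so inverse 69.
M/163 = 31861; 31861 ≡ 76 (mod 163); 76·148 ≡ 1, so inverse 148.
n ≡ 75·24613·134 + 62·34393·69 + 5·31861·148 = 418071044.
418071044 mod 5193343 = 2603604.

2603604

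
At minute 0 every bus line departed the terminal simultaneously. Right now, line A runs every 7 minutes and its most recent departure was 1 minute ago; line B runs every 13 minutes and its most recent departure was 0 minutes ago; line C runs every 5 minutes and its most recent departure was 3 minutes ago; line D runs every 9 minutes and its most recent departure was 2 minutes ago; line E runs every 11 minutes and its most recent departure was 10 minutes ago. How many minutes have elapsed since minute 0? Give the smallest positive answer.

The moduli are pairwise coprime; N = 7·13·5·9·11 = 45045.
N/7 = 6435; 6435 ≡ 2 (mod 7); 2·4 ≡ 1, so inverse 4.
N/13 = 3465; 3465 ≡ 7 (mod 13); 7·2 ≡ 1, so inverse 2.
N/5 = 9009; 9009 ≡ 4 (mod 5); 4·4 ≡ 1, so inverse 4.
N/9 = 5005; 5005 ≡ 1 (mod 9), inverse 1.
N/11 = 4095; 4095 ≡ 3 (mod 11); 3·4 ≡ 1, so inverse 4.
t ≡ 1·6435·4 + 0·3465·2 + 3·9009·4 + 2·5005·1 + 10·4095·4 = 307658.
307658 mod 45045 = 37388.

37388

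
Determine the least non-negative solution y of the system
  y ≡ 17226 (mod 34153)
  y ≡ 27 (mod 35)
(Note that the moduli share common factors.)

gcd(34153, 35) = 7 and 7 | (27 − 17226), so the pair is consistent; merging gives y ≡ 85532 (mod 170765), where 170765 = lcm(34153, 35).
The solution is unique modulo lcm(34153, 35) = 170765.

85532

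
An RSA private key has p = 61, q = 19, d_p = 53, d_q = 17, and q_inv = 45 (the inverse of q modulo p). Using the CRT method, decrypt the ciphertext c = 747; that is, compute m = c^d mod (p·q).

757

m₁ = c^(d_p) mod p: c ≡ 15 (mod 61), and 15^53 mod 61 = 25.
m₂ = c^(d_q) mod q: c ≡ 6 (mod 19), and 6^17 mod 19 = 16.
h = q_inv·(m₁ − m₂) mod p = 45·(25 − 16) mod 61 = 39.
m = m₂ + h·q = 16 + 39·19 = 757.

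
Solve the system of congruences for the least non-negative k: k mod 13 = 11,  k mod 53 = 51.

687

Combine the congruences pairwise.
From k ≡ 11 (mod 13) write k = 11 + 13t. Substituting into k ≡ 51 (mod 53) gives 13t ≡ 40 (mod 53), and since 13⁻¹ ≡ 49 (mod 53), t ≡ 52. Hence k ≡ 11 + 13·52 = 687 (mod 689).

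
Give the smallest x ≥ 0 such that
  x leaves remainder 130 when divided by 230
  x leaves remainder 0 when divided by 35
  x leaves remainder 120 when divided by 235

65450

gcd(230, 35) = 5 and 5 | (0 − 130), so the pair is consistent; merging gives x ≡ 1050 (mod 1610), where 1610 = lcm(230, 35).
gcd(1610, 235) = 5 and 5 | (120 − 1050), so the pair is consistent; merging gives x ≡ 65450 (mod 75670), where 75670 = lcm(1610, 235).
The solution is unique modulo lcm(230, 35, 235) = 75670.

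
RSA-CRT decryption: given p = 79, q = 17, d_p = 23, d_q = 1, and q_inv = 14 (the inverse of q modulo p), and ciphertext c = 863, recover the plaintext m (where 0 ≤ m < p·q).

676

m₁ = c^(d_p) mod p: c ≡ 73 (mod 79), and 73^23 mod 79 = 44.
m₂ = c^(d_q) mod q: c ≡ 13 (mod 17), and 13^1 mod 17 = 13.
h = q_inv·(m₁ − m₂) mod p = 14·(44 − 13) mod 79 = 39.
m = m₂ + h·q = 13 + 39·17 = 676.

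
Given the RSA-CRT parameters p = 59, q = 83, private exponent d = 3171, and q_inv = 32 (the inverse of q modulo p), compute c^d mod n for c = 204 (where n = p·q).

298

d_p = d mod (p−1) = 3171 mod 58 = 39; d_q = d mod (q−1) = 55.
m₁ = c^(d_p) mod p: c ≡ 27 (mod 59), and 27^39 mod 59 = 3.
m₂ = c^(d_q) mod q: c ≡ 38 (mod 83), and 38^55 mod 83 = 49.
h = q_inv·(m₁ − m₂) mod p = 32·(3 − 49) mod 59 = 3.
m = m₂ + h·q = 49 + 3·83 = 298.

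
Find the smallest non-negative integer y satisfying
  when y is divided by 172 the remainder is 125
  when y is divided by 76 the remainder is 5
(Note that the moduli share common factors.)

Combine the congruences pairwise.
gcd(172, 76) = 4 and 4 | (5 − 125), so the pair is consistent; merging gives y ≡ 2361 (mod 3268), where 3268 = lcm(172, 76).
The solution is unique modulo lcm(172, 76) = 3268.

2361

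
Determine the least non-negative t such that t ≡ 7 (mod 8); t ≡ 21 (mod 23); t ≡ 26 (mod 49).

The moduli are pairwise coprime; N = 8·23·49 = 9016.
N/8 = 1127; 1127 ≡ 7 (mod 8); 7·7 ≡ 1, so inverse 7.
N/23 = 392; 392 ≡ 1 (mod 23), inverse 1.
N/49 = 184; 184 ≡ 37 (mod 49); 37·4 ≡ 1, so inverse 4.
t ≡ 7·1127·7 + 21·392·1 + 26·184·4 = 82591.
82591 mod 9016 = 1447.

1447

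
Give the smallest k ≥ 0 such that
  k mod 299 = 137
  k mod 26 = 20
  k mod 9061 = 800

Combine the congruences pairwise.
gcd(299, 26) = 13 and 13 | (20 − 137), so the pair is consistent; merging gives k ≡ 436 (mod 598), where 598 = lcm(299, 26).
gcd(598, 9061) = 13 and 13 | (800 − 436), so the pair is consistent; merging gives k ≡ 381362 (mod 416806), where 416806 = lcm(598, 9061).
The solution is unique modulo lcm(299, 26, 9061) = 416806.

381362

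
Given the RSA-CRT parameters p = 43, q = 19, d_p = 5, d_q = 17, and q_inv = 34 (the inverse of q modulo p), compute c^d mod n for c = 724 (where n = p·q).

694

m₁ = c^(d_p) mod p: c ≡ 36 (mod 43), and 36^5 mod 43 = 6.
m₂ = c^(d_q) mod q: c ≡ 2 (mod 19), and 2^17 mod 19 = 10.
h = q_inv·(m₁ − m₂) mod p = 34·(6 − 10) mod 43 = 36.
m = m₂ + h·q = 10 + 36·19 = 694.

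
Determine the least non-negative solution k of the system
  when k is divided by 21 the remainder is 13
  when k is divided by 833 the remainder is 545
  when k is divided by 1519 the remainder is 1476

71350

Combine the congruences pairwise.
gcd(21, 833) = 7 and 7 | (545 − 13), so the pair is consistent; merging gives k ≡ 1378 (mod 2499), where 2499 = lcm(21, 833).
gcd(2499, 1519) = 49 and 49 | (1476 − 1378), so the pair is consistent; merging gives k ≡ 71350 (mod 77469), where 77469 = lcm(2499, 1519).
The solution is unique modulo lcm(21, 833, 1519) = 77469.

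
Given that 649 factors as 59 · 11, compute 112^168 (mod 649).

245

Mod 59: 112 ≡ 53; by Fermat, exponent reduces to 168 mod 58 = 52; 53^52 ≡ 9 (mod 59).
Mod 11: 112 ≡ 2; by Fermat, exponent reduces to 168 mod 10 = 8; 2^8 ≡ 3 (mod 11).
Combine by CRT: x ≡ 9 (mod 59), x ≡ 3 (mod 11) ⇒ x ≡ 245 (mod 649).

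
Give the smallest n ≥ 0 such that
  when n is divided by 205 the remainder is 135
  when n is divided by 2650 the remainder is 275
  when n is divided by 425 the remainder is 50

gcd(205, 2650) = 5 and 5 | (275 − 135), so the pair is consistent; merging gives n ≡ 61225 (mod 108650), where 108650 = lcm(205, 2650).
gcd(108650, 425) = 25 and 25 | (50 − 61225), so the pair is consistent; merging gives n ≡ 1582325 (mod 1847050), where 1847050 = lcm(108650, 425).
The solution is unique modulo lcm(205, 2650, 425) = 1847050.

1582325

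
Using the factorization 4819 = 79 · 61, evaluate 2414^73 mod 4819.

Mod 79: 2414 ≡ 44; 44^73 ≡ 36 (mod 79).
Mod 61: 2414 ≡ 35; by Fermat, exponent reduces to 73 mod 60 = 13; 35^13 ≡ 10 (mod 61).
Combine by CRT: x ≡ 36 (mod 79), x ≡ 10 (mod 61) ⇒ x ≡ 3670 (mod 4819).

3670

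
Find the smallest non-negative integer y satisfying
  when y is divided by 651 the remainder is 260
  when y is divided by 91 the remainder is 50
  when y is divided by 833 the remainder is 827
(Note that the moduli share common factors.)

Combine the congruences pairwise.
gcd(651, 91) = 7 and 7 | (50 − 260), so the pair is consistent; merging gives y ≡ 7421 (mod 8463), where 8463 = lcm(651, 91).
gcd(8463, 833) = 7 and 7 | (827 − 7421), so the pair is consistent; merging gives y ≡ 912962 (mod 1007097), where 1007097 = lcm(8463, 833).
The solution is unique modulo lcm(651, 91, 833) = 1007097.

912962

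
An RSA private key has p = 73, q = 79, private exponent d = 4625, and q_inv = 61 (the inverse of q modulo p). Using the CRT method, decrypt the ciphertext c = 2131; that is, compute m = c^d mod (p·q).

d_p = d mod (p−1) = 4625 mod 72 = 17; d_q = d mod (q−1) = 23.
m₁ = c^(d_p) mod p: c ≡ 14 (mod 73), and 14^17 mod 73 = 28.
m₂ = c^(d_q) mod q: c ≡ 77 (mod 79), and 77^23 mod 79 = 7.
h = q_inv·(m₁ − m₂) mod p = 61·(28 − 7) mod 73 = 40.
m = m₂ + h·q = 7 + 40·79 = 3167.

3167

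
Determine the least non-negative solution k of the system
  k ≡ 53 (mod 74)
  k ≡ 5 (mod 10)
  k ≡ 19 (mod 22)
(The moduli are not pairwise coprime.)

Combine the congruences pairwise.
gcd(74, 10) = 2 and 2 | (5 − 53), so the pair is consistent; merging gives k ≡ 275 (mod 370), where 370 = lcm(74, 10).
gcd(370, 22) = 2 and 2 | (19 − 275), so the pair is consistent; merging gives k ≡ 3605 (mod 4070), where 4070 = lcm(370, 22).
The solution is unique modulo lcm(74, 10, 22) = 4070.

3605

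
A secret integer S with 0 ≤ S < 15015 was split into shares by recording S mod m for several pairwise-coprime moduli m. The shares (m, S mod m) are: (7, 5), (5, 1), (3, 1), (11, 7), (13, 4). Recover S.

The moduli are pairwise coprime; N = 7·5·3·11·13 = 15015.
N/7 = 2145; 2145 ≡ 3 (mod 7); 3·5 ≡ 1, so inverse 5.
N/5 = 3003; 3003 ≡ 3 (mod 5); 3·2 ≡ 1, so inverse 2.
N/3 = 5005; 5005 ≡ 1 (mod 3), inverse 1.
N/11 = 1365; 1365 ≡ 1 (mod 11), inverse 1.
N/13 = 1155; 1155 ≡ 11 (mod 13); 11·6 ≡ 1, so inverse 6.
S ≡ 5·2145·5 + 1·3003·2 + 1·5005·1 + 7·1365·1 + 4·1155·6 = 101911.
101911 mod 15015 = 11821.

11821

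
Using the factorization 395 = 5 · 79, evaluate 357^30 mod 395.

Mod 5: 357 ≡ 2; by Fermat, exponent reduces to 30 mod 4 = 2; 2^2 ≡ 4 (mod 5).
Mod 79: 357 ≡ 41; 41^30 ≡ 10 (mod 79).
Combine by CRT: x ≡ 4 (mod 5), x ≡ 10 (mod 79) ⇒ x ≡ 89 (mod 395).

89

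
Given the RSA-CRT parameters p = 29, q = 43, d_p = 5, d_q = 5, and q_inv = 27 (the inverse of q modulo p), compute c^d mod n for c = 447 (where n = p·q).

m₁ = c^(d_p) mod p: c ≡ 12 (mod 29), and 12^5 mod 29 = 12.
m₂ = c^(d_q) mod q: c ≡ 17 (mod 43), and 17^5 mod 43 = 40.
h = q_inv·(m₁ − m₂) mod p = 27·(12 − 40) mod 29 = 27.
m = m₂ + h·q = 40 + 27·43 = 1201.

1201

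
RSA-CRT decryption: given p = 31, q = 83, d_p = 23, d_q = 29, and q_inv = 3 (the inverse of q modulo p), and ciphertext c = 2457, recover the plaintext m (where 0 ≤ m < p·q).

m₁ = c^(d_p) mod p: c ≡ 8 (mod 31), and 8^23 mod 31 = 16.
m₂ = c^(d_q) mod q: c ≡ 50 (mod 83), and 50^29 mod 83 = 57.
h = q_inv·(m₁ − m₂) mod p = 3·(16 − 57) mod 31 = 1.
m = m₂ + h·q = 57 + 1·83 = 140.

140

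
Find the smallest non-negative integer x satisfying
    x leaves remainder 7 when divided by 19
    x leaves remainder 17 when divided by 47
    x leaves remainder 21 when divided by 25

The moduli are pairwise coprime; N = 19·47·25 = 22325.
N/19 = 1175; 1175 ≡ 16 (mod 19); 16·6 ≡ 1, so inverse 6.
N/47 = 475; 475 ≡ 5 (mod 47); 5·19 ≡ 1, so inverse 19.
N/25 = 893; 893 ≡ 18 (mod 25); 18·7 ≡ 1, so inverse 7.
x ≡ 7·1175·6 + 17·475·19 + 21·893·7 = 334046.
334046 mod 22325 = 21496.

21496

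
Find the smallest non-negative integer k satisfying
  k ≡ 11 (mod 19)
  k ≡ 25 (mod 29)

Combine the congruences pairwise.
From k ≡ 11 (mod 19) write k = 11 + 19t. Substituting into k ≡ 25 (mod 29) gives 19t ≡ 14 (mod 29), and since 19⁻¹ ≡ 26 (mod 29), t ≡ 16. Hence k ≡ 11 + 19·16 = 315 (mod 551).

315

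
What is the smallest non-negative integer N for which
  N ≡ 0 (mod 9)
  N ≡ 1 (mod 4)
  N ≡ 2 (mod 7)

The moduli are pairwise coprime; M = 9·4·7 = 252.
M/9 = 28; 28 ≡ 1 (mod 9), inverse 1.
M/4 = 63; 63 ≡ 3 (mod 4); 3·3 ≡ 1, so inverse 3.
M/7 = 36; 36 ≡ 1 (mod 7), inverse 1.
N ≡ 0·28·1 + 1·63·3 + 2·36·1 = 261.
261 mod 252 = 9.

9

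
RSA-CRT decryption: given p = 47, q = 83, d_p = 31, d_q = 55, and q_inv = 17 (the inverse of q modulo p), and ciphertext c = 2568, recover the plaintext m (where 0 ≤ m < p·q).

m₁ = c^(d_p) mod p: c ≡ 30 (mod 47), and 30^31 mod 47 = 43.
m₂ = c^(d_q) mod q: c ≡ 78 (mod 83), and 78^55 mod 83 = 69.
h = q_inv·(m₁ − m₂) mod p = 17·(43 − 69) mod 47 = 28.
m = m₂ + h·q = 69 + 28·83 = 2393.

2393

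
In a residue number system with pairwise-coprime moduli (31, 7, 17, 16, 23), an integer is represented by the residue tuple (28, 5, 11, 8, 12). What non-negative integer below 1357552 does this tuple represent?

246664

The moduli are pairwise coprime; N = 31·7·17·16·23 = 1357552.
N/31 = 43792; 43792 ≡ 20 (mod 31); 20·14 ≡ 1, so inverse 14.
N/7 = 193936; 193936 ≡ 1 (mod 7), inverse 1.
N/17 = 79856; 79856 ≡ 7 (mod 17); 7·5 ≡ 1, so inverse 5.
N/16 = 84847; 84847 ≡ 15 (mod 16); 15·15 ≡ 1, so inverse 15.
N/23 = 59024; 59024 ≡ 6 (mod 23); 6·4 ≡ 1, so inverse 4.
x ≡ 28·43792·14 + 5·193936·1 + 11·79856·5 + 8·84847·15 + 12·59024·4 = 35543016.
35543016 mod 1357552 = 246664.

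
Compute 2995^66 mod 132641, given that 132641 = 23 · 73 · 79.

42275

Mod 23: 2995 ≡ 5; since 22 | 66, by Fermat 5^66 ≡ 1 (mod 23).
Mod 73: 2995 ≡ 2; 2^66 ≡ 8 (mod 73).
Mod 79: 2995 ≡ 72; 72^66 ≡ 10 (mod 79).
Combine by CRT: x ≡ 1 (mod 23), x ≡ 8 (mod 73), x ≡ 10 (mod 79) ⇒ x ≡ 42275 (mod 132641).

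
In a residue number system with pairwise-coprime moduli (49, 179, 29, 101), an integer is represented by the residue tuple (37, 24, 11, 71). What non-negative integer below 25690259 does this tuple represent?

Combine the congruences pairwise.
From x ≡ 37 (mod 49) write x = 37 + 49t. Substituting into x ≡ 24 (mod 179) gives 49t ≡ 166 (mod 179), and since 49⁻¹ ≡ 95 (mod 179), t ≡ 18. Hence x ≡ 37 + 49·18 = 919 (mod 8771).
From x ≡ 919 (mod 8771) write x = 919 + 8771t. Substituting into x ≡ 11 (mod 29) gives 8771t ≡ 20 (mod 29), and since 13⁻¹ ≡ 9 (mod 29), t ≡ 6. Hence x ≡ 919 + 8771·6 = 53545 (mod 254359).
From x ≡ 53545 (mod 254359) write x = 53545 + 254359t. Substituting into x ≡ 71 (mod 101) gives 254359t ≡ 56 (mod 101), and since 41⁻¹ ≡ 69 (mod 101), t ≡ 26. Hence x ≡ 53545 + 254359·26 = 6666879 (mod 25690259).

6666879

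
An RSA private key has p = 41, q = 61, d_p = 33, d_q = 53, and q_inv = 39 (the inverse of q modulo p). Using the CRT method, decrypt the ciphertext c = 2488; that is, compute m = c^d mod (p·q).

m₁ = c^(d_p) mod p: c ≡ 28 (mod 41), and 28^33 mod 41 = 11.
m₂ = c^(d_q) mod q: c ≡ 48 (mod 61), and 48^53 mod 61 = 14.
h = q_inv·(m₁ − m₂) mod p = 39·(11 − 14) mod 41 = 6.
m = m₂ + h·q = 14 + 6·61 = 380.

380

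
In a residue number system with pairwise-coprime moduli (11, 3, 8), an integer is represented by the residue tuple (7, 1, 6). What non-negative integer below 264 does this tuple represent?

Combine the congruences pairwise.
From x ≡ 7 (mod 11) write x = 7 + 11t. Substituting into x ≡ 1 (mod 3) gives 11t ≡ 0 (mod 3), and since 2⁻¹ ≡ 2 (mod 3), t ≡ 0. Hence x ≡ 7 + 11·0 = 7 (mod 33).
From x ≡ 7 (mod 33) write x = 7 + 33t. Substituting into x ≡ 6 (mod 8) gives 33t ≡ 7 (mod 8), and since 1⁻¹ ≡ 1 (mod 8), t ≡ 7. Hence x ≡ 7 + 33·7 = 238 (mod 264).

238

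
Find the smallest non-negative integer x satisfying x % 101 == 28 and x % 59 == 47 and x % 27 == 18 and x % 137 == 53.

20014794

From x ≡ 28 (mod 101) write x = 28 + 101t. Substituting into x ≡ 47 (mod 59) gives 101t ≡ 19 (mod 59), and since 42⁻¹ ≡ 52 (mod 59), t ≡ 44. Hence x ≡ 28 + 101·44 = 4472 (mod 5959).
From x ≡ 4472 (mod 5959) write x = 4472 + 5959t. Substituting into x ≡ 18 (mod 27) gives 5959t ≡ 1 (mod 27), and since 19⁻¹ ≡ 10 (mod 27), t ≡ 10. Hence x ≡ 4472 + 5959·10 = 64062 (mod 160893).
From x ≡ 64062 (mod 160893) write x = 64062 + 160893t. Substituting into x ≡ 53 (mod 137) gives 160893t ≡ 107 (mod 137), and since 55⁻¹ ≡ 5 (mod 137), t ≡ 124. Hence x ≡ 64062 + 160893·124 = 20014794 (mod 22042341).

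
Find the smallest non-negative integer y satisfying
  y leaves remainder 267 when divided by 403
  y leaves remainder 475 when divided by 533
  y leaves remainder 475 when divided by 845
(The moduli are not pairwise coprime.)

Combine the congruences pairwise.
gcd(403, 533) = 13 and 13 | (475 − 267), so the pair is consistent; merging gives y ≡ 9536 (mod 16523), where 16523 = lcm(403, 533).
gcd(16523, 845) = 13 and 13 | (475 − 9536), so the pair is consistent; merging gives y ≡ 554795 (mod 1073995), where 1073995 = lcm(16523, 845).
The solution is unique modulo lcm(403, 533, 845) = 1073995.

554795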